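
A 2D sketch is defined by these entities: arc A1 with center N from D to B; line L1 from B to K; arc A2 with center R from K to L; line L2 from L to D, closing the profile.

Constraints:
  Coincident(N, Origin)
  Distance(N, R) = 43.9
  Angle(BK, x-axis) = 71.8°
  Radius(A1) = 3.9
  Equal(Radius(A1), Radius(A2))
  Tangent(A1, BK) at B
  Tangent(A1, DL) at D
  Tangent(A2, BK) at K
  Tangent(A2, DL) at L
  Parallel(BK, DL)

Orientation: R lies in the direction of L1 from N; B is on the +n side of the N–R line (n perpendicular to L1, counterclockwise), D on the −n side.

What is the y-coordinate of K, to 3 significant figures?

42.9

Tangency of A1 to both parallel lines with radius 3.9 puts B and D at N ± 3.9·n: B = (-3.70, 1.22), D = (3.70, -1.22). Equal radii place K and L the same way about R: K = R + 3.9·n = (10.0, 42.9), L = R − 3.9·n = (17.4, 40.5). So K.y = 42.9.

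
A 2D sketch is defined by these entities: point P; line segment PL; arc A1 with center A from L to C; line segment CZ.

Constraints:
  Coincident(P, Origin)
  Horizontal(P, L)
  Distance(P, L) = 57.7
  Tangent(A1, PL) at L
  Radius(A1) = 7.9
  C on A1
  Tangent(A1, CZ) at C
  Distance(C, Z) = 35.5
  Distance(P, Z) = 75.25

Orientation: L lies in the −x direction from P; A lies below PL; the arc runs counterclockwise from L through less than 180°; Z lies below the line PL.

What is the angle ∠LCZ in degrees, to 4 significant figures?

131.3°

P is at the origin; PL is horizontal with |PL| = 57.7 and L on the −x side, so L = (-57.70, 0.000). Tangency of A1 to PL means the radius AL is perpendicular to PL, so A = L + (0, -7.9) = (-57.70, -7.900). Since AC ⟂ CZ (tangency), |AZ| = √(7.9² + 35.5²) = 36.37 regardless of where C sits on A1. So Z lies on both circle(P, 75.25) and circle(A, 36.37); the below-PL intersection is Z = (-60.96, -44.12). C is the foot of the tangent from Z: C = (-65.53, -8.918).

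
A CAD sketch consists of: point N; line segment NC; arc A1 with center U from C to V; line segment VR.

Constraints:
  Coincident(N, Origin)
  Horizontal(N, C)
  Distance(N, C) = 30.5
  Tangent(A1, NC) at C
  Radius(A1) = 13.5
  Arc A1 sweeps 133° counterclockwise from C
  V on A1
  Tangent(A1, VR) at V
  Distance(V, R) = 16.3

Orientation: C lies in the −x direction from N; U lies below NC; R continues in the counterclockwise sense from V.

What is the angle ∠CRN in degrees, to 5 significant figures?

42.250°

On A1, C sits at bearing 90° from U; a 133° counterclockwise sweep puts V at bearing 223°, so V = U + 13.5·(cos 223°, sin 223°) = (-40.373, -22.707). The tangent condition forces UV to be normal to VR, so VR runs along (−sin 223°, cos 223°); with |VR| = 16.3, R = (-29.257, -34.628). Then cos ∠CRN = RC·RN / (|RC||RN|), giving 42.250°.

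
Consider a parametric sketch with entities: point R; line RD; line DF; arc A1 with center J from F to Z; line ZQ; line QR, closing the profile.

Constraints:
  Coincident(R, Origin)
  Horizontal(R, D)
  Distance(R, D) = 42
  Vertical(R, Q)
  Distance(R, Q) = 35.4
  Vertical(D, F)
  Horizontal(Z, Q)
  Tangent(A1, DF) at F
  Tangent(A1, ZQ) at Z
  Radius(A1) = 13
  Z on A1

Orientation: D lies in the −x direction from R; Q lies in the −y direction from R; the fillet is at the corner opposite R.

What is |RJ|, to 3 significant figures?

36.6

R is at the origin; RD is horizontal with |RD| = 42.0 and D on the −x side, so D = (-42.0, 0.00). RQ is vertical with |RQ| = 35.4 and Q on the −y side, so Q = (0.00, -35.4). The virtual corner opposite R is at (-42.0, -35.4). The tangent condition forces JF to be normal to DF and tangency of A1 to ZQ means the radius JZ is perpendicular to ZQ, with radius 13.0, so the center J sits 13.0 in from both sides at J = (-29.0, -22.4). Then |RJ| = |J − R| = 36.6.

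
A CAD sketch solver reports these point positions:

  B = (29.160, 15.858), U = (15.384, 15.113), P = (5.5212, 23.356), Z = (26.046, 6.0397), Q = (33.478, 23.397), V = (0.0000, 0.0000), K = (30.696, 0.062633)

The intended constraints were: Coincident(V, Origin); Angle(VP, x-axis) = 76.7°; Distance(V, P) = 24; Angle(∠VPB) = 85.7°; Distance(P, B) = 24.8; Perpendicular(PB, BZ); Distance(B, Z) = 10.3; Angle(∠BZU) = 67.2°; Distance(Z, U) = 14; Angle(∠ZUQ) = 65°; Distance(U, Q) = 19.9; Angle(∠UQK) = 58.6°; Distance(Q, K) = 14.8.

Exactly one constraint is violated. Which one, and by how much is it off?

Distance(Q, K) = 14.8 — off by 8.70.

V = (0.00, 0.00) ✓; VP at 76.70° ✓; |VP| = 24.00 ✓; ∠VPB = 85.70° ✓; |PB| = 24.80 ✓; ∠(PB, BZ) = 90.00° ✓; |BZ| = 10.30 ✓; ∠BZU = 67.20° ✓; |ZU| = 14.00 ✓; ∠ZUQ = 65.00° ✓; |UQ| = 19.90 ✓; ∠UQK = 58.60° ✓; |QK| = 23.50 ✗.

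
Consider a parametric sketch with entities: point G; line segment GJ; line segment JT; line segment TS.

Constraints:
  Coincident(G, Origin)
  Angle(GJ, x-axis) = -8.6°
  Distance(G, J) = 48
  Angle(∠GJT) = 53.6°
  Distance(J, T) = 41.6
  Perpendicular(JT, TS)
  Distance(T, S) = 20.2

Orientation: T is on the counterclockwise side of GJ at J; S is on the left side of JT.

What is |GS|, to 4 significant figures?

22.62

G is at the origin; GJ runs at -8.6° with length 48.0, so J = 48.0·(cos -8.6°, sin -8.6°) = (47.46, -7.178). ∠GJT = 53.6°, so JT runs at -8.6° + (180° − 53.6°) = 117.8° from the x-axis; with |JT| = 41.6, T = J + 41.6·(cos 117.8°, sin 117.8°) = (28.06, 29.62). The perpendicularity gives TS at right angles to JT; with |TS| = 20.2 on the left of JT, S = T + 20.2·(-0.8846, -0.4664) = (10.19, 20.20). Then |GS| = |S − G| = 22.62.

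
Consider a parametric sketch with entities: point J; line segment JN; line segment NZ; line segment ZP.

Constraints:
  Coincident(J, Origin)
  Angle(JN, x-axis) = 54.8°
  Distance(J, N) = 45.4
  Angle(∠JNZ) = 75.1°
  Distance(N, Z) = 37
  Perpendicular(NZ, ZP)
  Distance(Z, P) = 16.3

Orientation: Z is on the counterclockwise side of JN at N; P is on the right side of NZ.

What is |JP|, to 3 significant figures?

65.3

J is at the origin; JN runs at 54.8° with length 45.4, so N = 45.4·(cos 54.8°, sin 54.8°) = (26.2, 37.1). ∠JNZ = 75.1°, so NZ runs at 54.8° + (180° − 75.1°) = 160° from the x-axis; with |NZ| = 37.0, Z = N + 37.0·(cos 160°, sin 160°) = (-8.53, 49.9). The perpendicularity gives ZP at right angles to NZ; with |ZP| = 16.3 on the right of NZ, P = Z + 16.3·(0.347, 0.938) = (-2.88, 65.2). Then |JP| = |P − J| = 65.3.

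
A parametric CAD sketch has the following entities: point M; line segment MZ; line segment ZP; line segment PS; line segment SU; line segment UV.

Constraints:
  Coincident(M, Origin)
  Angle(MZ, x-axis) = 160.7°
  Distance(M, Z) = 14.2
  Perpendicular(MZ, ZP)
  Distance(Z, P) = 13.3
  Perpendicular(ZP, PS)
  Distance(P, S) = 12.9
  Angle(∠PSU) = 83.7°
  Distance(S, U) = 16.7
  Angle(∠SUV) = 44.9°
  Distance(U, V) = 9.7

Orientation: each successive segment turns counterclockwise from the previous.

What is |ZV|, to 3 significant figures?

6.59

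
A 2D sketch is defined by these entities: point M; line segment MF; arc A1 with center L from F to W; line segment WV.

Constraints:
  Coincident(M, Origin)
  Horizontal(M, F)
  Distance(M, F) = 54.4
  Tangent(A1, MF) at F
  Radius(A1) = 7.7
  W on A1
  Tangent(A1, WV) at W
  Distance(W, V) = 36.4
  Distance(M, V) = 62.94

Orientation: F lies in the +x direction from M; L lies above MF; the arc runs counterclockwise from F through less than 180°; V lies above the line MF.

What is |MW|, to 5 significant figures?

62.306

M is at the origin; M and F share the same y with |MF| = 54.4 and F on the +x side, so F = (54.400, 0.0000). The tangent condition forces LF to be normal to MF, so L = F + (0, 7.7) = (54.400, 7.7000). Since LW ⟂ WV (tangency), |LV| = √(7.7² + 36.4²) = 37.206 regardless of where W sits on A1. So V lies on both circle(M, 62.94) and circle(L, 37.206); the above-MF intersection is V = (45.238, 43.760). W is the foot of the tangent from V: W = (61.309, 11.100).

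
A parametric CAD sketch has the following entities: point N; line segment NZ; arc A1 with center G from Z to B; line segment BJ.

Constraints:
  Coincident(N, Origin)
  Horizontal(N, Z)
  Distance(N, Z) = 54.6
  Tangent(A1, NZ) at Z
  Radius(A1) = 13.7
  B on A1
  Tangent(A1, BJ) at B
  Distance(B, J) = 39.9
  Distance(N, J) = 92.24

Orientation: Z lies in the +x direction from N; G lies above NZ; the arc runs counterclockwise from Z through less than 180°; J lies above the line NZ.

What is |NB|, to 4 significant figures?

68.54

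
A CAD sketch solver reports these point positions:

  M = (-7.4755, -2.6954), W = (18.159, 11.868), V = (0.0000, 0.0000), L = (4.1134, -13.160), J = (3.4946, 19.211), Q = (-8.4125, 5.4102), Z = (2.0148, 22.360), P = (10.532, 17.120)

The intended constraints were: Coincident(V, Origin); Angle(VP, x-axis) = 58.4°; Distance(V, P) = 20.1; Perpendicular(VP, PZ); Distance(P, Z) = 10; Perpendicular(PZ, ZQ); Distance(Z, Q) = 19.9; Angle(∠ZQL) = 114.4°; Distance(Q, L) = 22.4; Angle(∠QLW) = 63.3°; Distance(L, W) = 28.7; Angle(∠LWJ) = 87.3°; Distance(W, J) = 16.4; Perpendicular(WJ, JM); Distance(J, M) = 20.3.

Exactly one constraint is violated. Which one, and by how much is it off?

Distance(J, M) = 20.3 — off by 4.20.

V = (0.00, 0.00) ✓; VP at 58.40° ✓; |VP| = 20.10 ✓; ∠(VP, PZ) = 90.00° ✓; |PZ| = 10.00 ✓; ∠(PZ, ZQ) = 90.00° ✓; |ZQ| = 19.90 ✓; ∠ZQL = 114.4° ✓; |QL| = 22.40 ✓; ∠QLW = 63.30° ✓; |LW| = 28.70 ✓; ∠LWJ = 87.30° ✓; |WJ| = 16.40 ✓; ∠(WJ, JM) = 90.00° ✓; |JM| = 24.50 ✗.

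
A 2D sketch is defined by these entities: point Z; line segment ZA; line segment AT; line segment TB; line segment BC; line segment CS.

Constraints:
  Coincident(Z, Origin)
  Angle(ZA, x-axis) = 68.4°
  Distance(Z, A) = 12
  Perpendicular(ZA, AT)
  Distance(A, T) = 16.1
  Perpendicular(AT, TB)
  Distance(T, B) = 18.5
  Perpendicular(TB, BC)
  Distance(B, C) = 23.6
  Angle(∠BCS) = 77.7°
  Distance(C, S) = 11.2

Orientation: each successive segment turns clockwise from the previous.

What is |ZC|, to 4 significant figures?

9.925

Z is at the origin; ZA runs at 68.4° with length 12.0, so A = (4.417, 11.16). ZA is perpendicular to AT, so AT runs at -21.60°; with |AT| = 16.1, T = (19.39, 5.231). AT is perpendicular to TB, so TB runs at -111.6°; with |TB| = 18.5, B = (12.58, -11.97). TB ⟂ BC, so BC runs at 158.4°; with |BC| = 23.6, C = (-9.366, -3.283). Then |ZC| = |C − Z| = 9.925.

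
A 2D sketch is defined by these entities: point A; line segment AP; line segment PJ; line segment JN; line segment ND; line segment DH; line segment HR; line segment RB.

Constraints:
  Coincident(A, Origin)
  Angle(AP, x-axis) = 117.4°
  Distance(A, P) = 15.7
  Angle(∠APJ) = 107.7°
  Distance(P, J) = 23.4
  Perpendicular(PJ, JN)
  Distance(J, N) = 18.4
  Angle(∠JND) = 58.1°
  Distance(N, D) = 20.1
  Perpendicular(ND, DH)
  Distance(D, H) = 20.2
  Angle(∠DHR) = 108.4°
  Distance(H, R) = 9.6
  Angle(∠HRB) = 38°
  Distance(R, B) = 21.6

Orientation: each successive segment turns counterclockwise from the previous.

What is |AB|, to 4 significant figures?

17.43

A is at the origin; AP runs at 117.4° with length 15.7, so P = (-7.225, 13.94). ∠APJ = 107.7° gives PJ at -170.3° from the x-axis; with |PJ| = 23.4, J = (-30.29, 9.996). PJ is perpendicular to JN, so JN runs at -80.30°; with |JN| = 18.4, N = (-27.19, -8.141). ∠JND = 58.1° gives ND at 41.60° from the x-axis; with |ND| = 20.1, D = (-12.16, 5.204). ND is perpendicular to DH, so DH runs at 131.6°; with |DH| = 20.2, H = (-25.57, 20.31). ∠DHR = 108.4° gives HR at -156.8° from the x-axis; with |HR| = 9.6, R = (-34.39, 16.53). ∠HRB = 38.0° gives RB at -14.80° from the x-axis; with |RB| = 21.6, B = (-13.51, 11.01). Then |AB| = |B − A| = 17.43.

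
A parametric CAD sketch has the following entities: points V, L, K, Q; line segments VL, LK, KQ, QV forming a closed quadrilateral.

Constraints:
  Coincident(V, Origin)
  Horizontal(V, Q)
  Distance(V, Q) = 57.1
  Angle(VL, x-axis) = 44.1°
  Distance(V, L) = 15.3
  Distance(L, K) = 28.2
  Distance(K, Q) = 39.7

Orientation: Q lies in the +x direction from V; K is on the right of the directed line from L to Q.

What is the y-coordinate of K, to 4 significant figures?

-15.83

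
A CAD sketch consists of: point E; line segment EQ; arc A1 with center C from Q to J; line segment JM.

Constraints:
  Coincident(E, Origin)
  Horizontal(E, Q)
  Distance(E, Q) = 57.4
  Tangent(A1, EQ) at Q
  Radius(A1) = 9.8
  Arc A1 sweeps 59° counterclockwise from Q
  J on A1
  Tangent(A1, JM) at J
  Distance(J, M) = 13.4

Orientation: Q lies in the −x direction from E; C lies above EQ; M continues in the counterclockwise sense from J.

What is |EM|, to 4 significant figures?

45.12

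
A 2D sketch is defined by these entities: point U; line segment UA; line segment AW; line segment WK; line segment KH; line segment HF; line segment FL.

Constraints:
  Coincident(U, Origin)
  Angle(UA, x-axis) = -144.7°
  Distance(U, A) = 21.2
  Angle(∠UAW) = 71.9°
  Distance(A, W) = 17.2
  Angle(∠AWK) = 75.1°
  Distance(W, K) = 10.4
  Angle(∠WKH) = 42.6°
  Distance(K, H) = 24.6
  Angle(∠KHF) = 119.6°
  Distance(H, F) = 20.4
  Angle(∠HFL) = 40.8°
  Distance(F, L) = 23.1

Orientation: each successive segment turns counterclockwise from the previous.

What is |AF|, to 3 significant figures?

32.2

U is at the origin; UA runs at -144.7° with length 21.2, so A = (-17.3, -12.3). ∠UAW = 71.9° gives AW at -36.6° from the x-axis; with |AW| = 17.2, W = (-3.49, -22.5). ∠AWK = 75.1° gives WK at 68.3° from the x-axis; with |WK| = 10.4, K = (0.352, -12.8). ∠WKH = 42.6° gives KH at -154° from the x-axis; with |KH| = 24.6, H = (-21.8, -23.5). ∠KHF = 119.6° gives HF at -93.9° from the x-axis; with |HF| = 20.4, F = (-23.2, -43.9). Then |AF| = |F − A| = 32.2.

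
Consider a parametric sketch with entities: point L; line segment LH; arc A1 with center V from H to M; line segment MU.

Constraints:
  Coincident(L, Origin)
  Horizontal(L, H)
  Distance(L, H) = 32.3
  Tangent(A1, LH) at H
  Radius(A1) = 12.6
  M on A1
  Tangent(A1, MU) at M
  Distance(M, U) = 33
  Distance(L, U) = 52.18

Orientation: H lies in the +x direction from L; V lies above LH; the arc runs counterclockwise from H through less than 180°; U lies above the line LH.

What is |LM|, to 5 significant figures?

46.975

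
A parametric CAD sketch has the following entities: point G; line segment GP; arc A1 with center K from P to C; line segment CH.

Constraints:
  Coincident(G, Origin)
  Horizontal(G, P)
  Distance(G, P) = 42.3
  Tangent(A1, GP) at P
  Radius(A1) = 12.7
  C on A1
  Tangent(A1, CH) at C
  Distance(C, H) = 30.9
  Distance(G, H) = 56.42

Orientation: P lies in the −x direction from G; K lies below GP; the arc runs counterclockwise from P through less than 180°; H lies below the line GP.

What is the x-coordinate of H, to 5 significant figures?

-33.964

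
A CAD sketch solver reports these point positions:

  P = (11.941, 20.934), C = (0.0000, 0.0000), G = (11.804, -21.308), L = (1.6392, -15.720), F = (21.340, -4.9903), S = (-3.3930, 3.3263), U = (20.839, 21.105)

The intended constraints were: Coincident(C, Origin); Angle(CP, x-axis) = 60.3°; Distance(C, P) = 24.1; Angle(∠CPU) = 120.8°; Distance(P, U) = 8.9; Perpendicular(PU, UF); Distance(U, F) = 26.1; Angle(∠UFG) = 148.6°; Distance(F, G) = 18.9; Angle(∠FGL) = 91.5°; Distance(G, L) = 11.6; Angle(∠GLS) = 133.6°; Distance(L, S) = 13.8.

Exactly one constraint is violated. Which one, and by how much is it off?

Distance(L, S) = 13.8 — off by 5.90.

C = (0.00, 0.00) ✓; CP at 60.30° ✓; |CP| = 24.10 ✓; ∠CPU = 120.8° ✓; |PU| = 8.900 ✓; ∠(PU, UF) = 90.00° ✓; |UF| = 26.10 ✓; ∠UFG = 148.6° ✓; |FG| = 18.90 ✓; ∠FGL = 91.50° ✓; |GL| = 11.60 ✓; ∠GLS = 133.6° ✓; |LS| = 19.70 ✗.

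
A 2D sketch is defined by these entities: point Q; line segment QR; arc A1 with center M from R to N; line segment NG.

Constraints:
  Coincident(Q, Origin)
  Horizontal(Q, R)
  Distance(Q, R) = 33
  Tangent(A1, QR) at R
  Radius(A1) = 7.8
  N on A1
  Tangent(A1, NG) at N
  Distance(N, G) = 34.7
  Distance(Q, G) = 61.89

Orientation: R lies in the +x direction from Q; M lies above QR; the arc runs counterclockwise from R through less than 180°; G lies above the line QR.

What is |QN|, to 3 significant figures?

41.2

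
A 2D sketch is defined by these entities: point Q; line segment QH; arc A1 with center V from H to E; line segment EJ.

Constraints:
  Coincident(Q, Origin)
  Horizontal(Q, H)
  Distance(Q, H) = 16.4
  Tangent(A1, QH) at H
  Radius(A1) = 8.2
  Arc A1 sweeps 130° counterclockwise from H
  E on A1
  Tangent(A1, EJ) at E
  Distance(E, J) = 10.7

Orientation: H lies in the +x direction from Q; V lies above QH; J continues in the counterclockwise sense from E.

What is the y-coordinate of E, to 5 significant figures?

13.471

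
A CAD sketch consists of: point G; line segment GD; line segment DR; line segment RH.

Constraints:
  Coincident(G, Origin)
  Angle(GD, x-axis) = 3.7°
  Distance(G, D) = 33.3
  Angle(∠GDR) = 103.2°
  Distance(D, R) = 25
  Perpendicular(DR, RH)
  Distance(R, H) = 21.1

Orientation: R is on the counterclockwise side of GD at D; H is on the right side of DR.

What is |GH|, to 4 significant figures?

62.67

∠GDR = 103.2°, so DR runs at 3.7° + (180° − 103.2°) = 80.50° from the x-axis; with |DR| = 25.0, R = D + 25.0·(cos 80.50°, sin 80.50°) = (37.36, 26.81). The perpendicularity gives RH at right angles to DR; with |RH| = 21.1 on the right of DR, H = R + 21.1·(0.9863, -0.1650) = (58.17, 23.32). Then |GH| = |H − G| = 62.67.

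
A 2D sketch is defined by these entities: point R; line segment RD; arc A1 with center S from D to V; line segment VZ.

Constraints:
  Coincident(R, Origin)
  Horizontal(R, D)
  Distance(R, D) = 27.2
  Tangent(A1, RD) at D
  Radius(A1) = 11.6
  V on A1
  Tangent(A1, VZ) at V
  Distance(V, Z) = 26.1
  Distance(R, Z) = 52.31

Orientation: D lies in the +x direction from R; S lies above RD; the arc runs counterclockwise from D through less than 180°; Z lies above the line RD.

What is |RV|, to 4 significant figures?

40.91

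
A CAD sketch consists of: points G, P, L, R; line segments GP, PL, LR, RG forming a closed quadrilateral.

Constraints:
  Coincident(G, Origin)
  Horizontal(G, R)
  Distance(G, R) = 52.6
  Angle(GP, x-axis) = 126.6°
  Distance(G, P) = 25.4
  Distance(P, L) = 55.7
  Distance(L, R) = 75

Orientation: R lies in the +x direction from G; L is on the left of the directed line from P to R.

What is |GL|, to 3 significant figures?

68.1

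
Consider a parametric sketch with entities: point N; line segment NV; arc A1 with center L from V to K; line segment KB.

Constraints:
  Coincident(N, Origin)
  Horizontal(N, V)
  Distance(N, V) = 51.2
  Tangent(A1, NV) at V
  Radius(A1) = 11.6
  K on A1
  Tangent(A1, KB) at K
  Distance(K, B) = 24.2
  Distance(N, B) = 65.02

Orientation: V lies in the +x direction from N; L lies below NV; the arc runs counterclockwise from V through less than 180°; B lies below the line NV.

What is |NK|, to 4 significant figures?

44.41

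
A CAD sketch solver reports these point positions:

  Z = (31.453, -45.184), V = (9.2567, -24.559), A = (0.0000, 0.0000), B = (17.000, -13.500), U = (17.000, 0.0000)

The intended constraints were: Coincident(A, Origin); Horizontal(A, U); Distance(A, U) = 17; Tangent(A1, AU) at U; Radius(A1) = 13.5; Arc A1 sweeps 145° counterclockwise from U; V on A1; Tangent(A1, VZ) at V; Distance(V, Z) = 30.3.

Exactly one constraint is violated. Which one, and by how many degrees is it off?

Tangent(A1, VZ) at V — off by 7.90°.

A = (0.00, 0.00) ✓; A.y = 0.00, U.y = 0.00 ✓; |AU| = 17.00 ✓; ∠(BU, UA) = 90.00° ✓; |BU| = 13.50 ✓; bearing(B→V) − bearing(B→U) = 145.0° ✓; |BV| = 13.50 ✓; ∠(BV, VZ) = 97.90° ✗; |VZ| = 30.30 ✓.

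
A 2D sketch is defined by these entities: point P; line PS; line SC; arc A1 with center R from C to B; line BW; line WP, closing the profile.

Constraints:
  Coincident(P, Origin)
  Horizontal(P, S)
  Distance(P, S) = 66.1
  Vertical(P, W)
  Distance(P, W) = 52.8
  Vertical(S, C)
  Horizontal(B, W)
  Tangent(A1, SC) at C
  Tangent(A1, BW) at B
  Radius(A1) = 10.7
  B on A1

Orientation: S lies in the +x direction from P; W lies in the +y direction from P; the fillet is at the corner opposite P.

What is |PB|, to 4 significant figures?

76.53

The virtual corner opposite P is at (66.10, 52.80). Tangency of A1 to SC means the radius RC is perpendicular to SC and since A1 is tangent to BW there, RB ⟂ BW, with radius 10.7, so the center R sits 10.7 in from both sides at R = (55.40, 42.10). That places the tangent points at C = (66.10, 42.10) on SC and B = (55.40, 52.80) on BW. Then |PB| = |B − P| = 76.53.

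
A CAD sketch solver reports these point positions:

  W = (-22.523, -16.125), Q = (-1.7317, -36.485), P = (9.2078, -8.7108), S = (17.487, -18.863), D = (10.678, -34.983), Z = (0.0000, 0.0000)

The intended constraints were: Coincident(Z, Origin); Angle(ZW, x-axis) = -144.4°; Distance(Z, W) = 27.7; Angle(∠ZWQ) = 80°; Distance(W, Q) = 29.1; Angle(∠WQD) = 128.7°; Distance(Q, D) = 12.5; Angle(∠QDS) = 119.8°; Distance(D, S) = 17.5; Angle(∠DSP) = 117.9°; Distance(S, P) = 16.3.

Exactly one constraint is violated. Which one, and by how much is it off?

Distance(S, P) = 16.3 — off by 3.20.

Z = (0.00, 0.00) ✓; ZW at -144.4° ✓; |ZW| = 27.70 ✓; ∠ZWQ = 80.00° ✓; |WQ| = 29.10 ✓; ∠WQD = 128.7° ✓; |QD| = 12.50 ✓; ∠QDS = 119.8° ✓; |DS| = 17.50 ✓; ∠DSP = 117.9° ✓; |SP| = 13.10 ✗.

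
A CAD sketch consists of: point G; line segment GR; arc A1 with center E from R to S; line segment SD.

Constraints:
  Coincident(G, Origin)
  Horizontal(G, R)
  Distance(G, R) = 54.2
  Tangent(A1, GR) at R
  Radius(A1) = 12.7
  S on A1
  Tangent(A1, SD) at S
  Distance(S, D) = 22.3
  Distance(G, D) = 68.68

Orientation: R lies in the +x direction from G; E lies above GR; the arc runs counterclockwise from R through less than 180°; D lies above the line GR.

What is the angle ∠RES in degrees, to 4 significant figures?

113.2°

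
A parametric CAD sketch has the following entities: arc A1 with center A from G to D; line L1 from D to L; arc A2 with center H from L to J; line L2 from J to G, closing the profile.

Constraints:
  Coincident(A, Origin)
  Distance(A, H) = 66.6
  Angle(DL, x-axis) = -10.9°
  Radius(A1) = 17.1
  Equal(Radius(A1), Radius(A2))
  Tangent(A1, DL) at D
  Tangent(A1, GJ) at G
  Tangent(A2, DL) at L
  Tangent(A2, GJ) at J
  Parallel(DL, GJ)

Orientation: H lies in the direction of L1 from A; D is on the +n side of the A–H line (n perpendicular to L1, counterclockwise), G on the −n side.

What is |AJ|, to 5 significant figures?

68.760

The slot axis is L1's direction at -10.9°, so u = (cos -10.9°, sin -10.9°) = (0.98196, -0.18910) and n = (−sin -10.9°, cos -10.9°) = (0.18910, 0.98196). A is at the origin and H lies 66.6 along u from A, so H = 66.6·u = (65.398, -12.594). Tangency of A1 to both parallel lines with radius 17.1 puts D and G at A ± 17.1·n: D = (3.2335, 16.791), G = (-3.2335, -16.791). Equal radii place L and J the same way about H: L = H + 17.1·n = (68.632, 4.1977), J = H − 17.1·n = (62.165, -29.385). Then |AJ| = |J − A| = 68.760.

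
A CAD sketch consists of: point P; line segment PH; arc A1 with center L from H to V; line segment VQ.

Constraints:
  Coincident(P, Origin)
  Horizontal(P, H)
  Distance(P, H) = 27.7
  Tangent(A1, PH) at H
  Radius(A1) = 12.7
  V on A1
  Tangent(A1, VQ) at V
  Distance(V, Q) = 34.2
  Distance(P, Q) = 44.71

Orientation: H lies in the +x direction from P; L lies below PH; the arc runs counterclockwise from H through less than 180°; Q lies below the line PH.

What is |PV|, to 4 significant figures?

18.38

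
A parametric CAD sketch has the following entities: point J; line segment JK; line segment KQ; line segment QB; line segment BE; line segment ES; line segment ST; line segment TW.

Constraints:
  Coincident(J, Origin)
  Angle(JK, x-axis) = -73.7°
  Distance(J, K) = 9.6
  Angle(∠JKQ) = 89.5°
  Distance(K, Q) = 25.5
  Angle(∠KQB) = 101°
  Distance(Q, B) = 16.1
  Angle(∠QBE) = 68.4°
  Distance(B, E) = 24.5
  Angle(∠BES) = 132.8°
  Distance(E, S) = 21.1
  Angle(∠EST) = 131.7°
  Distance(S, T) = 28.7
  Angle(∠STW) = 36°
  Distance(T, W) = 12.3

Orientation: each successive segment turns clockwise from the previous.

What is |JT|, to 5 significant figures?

43.746

∠BES = 132.8° gives ES at -42.000° from the x-axis; with |ES| = 21.1, S = (10.978, -13.685). ∠EST = 131.7° gives ST at -90.300° from the x-axis; with |ST| = 28.7, T = (10.828, -42.384). Then |JT| = |T − J| = 43.746.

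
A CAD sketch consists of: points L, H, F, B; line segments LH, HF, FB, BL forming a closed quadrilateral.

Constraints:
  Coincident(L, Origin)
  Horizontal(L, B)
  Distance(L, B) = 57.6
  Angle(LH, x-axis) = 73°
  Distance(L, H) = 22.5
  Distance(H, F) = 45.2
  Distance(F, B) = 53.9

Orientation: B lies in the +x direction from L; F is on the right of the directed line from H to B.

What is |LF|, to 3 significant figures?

25.3

Checks: |HF| = 45.20 ✓; |FB| = 53.90 ✓.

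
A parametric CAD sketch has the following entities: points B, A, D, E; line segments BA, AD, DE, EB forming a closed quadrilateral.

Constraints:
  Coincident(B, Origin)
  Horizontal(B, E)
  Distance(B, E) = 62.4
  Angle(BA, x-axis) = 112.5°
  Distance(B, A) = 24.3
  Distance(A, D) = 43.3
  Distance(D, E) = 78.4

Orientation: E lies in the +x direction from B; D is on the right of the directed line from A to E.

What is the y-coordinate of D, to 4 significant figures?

-20.67

Checks: |BE| = 62.40 ✓; |BA| = 24.30 ✓; |AD| = 43.30 ✓; |DE| = 78.40 ✓.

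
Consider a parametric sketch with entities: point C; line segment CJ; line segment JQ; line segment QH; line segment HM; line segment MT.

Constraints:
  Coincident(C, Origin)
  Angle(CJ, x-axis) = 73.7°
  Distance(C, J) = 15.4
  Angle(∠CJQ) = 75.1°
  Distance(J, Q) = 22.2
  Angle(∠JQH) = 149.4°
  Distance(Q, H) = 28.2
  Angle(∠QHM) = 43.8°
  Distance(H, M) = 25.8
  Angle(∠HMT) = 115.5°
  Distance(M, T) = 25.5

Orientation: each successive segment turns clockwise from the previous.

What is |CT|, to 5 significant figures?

14.609

C is at the origin; CJ runs at 73.7° with length 15.4, so J = (4.3223, 14.781). ∠CJQ = 75.1° gives JQ at -31.200° from the x-axis; with |JQ| = 22.2, Q = (23.311, 3.2808). ∠JQH = 149.4° gives QH at -61.800° from the x-axis; with |QH| = 28.2, H = (36.637, -21.572). ∠QHM = 43.8° gives HM at 162.00° from the x-axis; with |HM| = 25.8, M = (12.100, -13.599). ∠HMT = 115.5° gives MT at 97.500° from the x-axis; with |MT| = 25.5, T = (8.7716, 11.683). Then |CT| = |T − C| = 14.609.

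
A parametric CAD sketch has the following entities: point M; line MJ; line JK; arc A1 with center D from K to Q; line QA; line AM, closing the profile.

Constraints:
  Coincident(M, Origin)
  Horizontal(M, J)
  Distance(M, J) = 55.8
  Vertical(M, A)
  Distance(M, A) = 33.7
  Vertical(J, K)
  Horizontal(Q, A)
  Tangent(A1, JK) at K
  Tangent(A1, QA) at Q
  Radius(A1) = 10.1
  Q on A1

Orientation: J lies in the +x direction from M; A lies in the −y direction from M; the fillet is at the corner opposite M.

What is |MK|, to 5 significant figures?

60.585

The virtual corner opposite M is at (55.800, -33.700). The tangent condition forces DK to be normal to JK and tangency of A1 to QA means the radius DQ is perpendicular to QA, with radius 10.1, so the center D sits 10.1 in from both sides at D = (45.700, -23.600). That places the tangent points at K = (55.800, -23.600) on JK and Q = (45.700, -33.700) on QA. Then |MK| = |K − M| = 60.585.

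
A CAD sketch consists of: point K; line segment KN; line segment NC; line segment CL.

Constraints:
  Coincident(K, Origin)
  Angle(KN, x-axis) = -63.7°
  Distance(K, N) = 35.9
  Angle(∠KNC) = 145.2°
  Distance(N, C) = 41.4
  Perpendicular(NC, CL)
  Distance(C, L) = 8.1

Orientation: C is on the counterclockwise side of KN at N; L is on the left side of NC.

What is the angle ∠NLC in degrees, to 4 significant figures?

78.93°

∠KNC = 145.2°, so NC runs at -63.7° + (180° − 145.2°) = -28.90° from the x-axis; with |NC| = 41.4, C = N + 41.4·(cos -28.90°, sin -28.90°) = (52.15, -52.19). NC is perpendicular to CL; with |CL| = 8.1 on the left of NC, L = C + 8.1·(0.4833, 0.8755) = (56.07, -45.10). Then cos ∠NLC = LN·LC / (|LN||LC|), giving 78.93°.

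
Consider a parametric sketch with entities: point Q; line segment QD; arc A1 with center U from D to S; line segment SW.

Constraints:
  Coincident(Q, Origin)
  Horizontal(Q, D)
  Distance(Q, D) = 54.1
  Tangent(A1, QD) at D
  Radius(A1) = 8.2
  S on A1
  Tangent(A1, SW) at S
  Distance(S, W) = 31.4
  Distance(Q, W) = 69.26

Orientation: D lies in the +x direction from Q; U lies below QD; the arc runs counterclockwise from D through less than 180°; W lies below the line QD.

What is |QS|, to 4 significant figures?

47.54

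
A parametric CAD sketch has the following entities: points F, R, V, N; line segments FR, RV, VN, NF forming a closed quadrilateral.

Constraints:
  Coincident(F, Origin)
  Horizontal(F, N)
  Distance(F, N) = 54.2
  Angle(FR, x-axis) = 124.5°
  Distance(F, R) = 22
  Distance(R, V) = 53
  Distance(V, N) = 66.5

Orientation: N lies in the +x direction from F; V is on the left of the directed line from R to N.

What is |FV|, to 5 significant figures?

62.336

F is at the origin; F and N share the same y with |FN| = 54.2 and N in +x, so N = (54.2, 0). FR runs at 124.5° with |FR| = 22.0, so R = (-12.461, 18.131). V is determined by |RV| = 53.0 and |VN| = 66.5 together: it lies at the intersection of circle(R, 53.0) and circle(N, 66.5). With |RN| = 69.083, the foot of the radical line on RN is 22.865 from R and the perpendicular offset is √(53.0² − 22.865²) = 47.814. Taking the left-of-RN solution: V = (22.151, 58.268).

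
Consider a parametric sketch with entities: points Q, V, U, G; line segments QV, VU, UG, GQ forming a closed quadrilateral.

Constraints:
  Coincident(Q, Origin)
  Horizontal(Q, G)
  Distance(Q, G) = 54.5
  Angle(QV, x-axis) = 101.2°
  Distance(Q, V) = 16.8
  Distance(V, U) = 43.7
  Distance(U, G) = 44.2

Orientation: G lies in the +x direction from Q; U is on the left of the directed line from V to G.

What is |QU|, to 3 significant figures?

51.9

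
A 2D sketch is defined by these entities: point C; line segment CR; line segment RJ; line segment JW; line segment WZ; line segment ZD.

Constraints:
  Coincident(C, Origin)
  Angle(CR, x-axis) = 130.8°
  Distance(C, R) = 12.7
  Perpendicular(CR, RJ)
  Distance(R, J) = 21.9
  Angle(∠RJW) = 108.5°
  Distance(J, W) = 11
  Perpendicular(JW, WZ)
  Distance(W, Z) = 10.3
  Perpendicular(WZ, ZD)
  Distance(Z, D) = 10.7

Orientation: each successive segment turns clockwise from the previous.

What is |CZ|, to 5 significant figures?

15.655

C is at the origin; CR runs at 130.8° with length 12.7, so R = (-8.2984, 9.6138). The perpendicularity gives RJ at right angles to CR, so RJ runs at 40.800°; with |RJ| = 21.9, J = (8.2798, 23.924). ∠RJW = 108.5° gives JW at -30.700° from the x-axis; with |JW| = 11.0, W = (17.738, 18.308). JW ⟂ WZ, so WZ runs at -120.70°; with |WZ| = 10.3, Z = (12.480, 9.4513). Then |CZ| = |Z − C| = 15.655.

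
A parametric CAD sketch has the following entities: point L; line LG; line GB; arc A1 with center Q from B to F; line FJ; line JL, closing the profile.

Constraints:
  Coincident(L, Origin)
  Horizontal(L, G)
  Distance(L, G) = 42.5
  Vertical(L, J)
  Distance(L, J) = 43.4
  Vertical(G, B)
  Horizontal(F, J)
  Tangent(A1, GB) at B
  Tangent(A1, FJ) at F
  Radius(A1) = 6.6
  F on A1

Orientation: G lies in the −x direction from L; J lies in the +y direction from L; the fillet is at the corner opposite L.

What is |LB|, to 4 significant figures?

56.22

The virtual corner opposite L is at (-42.50, 43.40). A1 meets GB tangentially, so QB is at right angles to GB and the tangent condition forces QF to be normal to FJ, with radius 6.6, so the center Q sits 6.6 in from both sides at Q = (-35.90, 36.80). That places the tangent points at B = (-42.50, 36.80) on GB and F = (-35.90, 43.40) on FJ. Then |LB| = |B − L| = 56.22.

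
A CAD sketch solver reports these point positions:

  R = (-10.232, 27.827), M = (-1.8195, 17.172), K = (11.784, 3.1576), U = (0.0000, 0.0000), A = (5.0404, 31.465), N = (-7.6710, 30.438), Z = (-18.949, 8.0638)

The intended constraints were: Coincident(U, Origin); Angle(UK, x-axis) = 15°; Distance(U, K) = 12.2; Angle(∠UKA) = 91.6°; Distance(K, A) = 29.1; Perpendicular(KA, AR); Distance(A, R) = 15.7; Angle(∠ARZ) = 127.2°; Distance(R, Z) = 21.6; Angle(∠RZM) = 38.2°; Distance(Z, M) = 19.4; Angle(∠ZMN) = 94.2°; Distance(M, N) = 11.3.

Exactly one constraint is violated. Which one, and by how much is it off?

Distance(M, N) = 11.3 — off by 3.20.

U = (0.00, 0.00) ✓; UK at 15.00° ✓; |UK| = 12.20 ✓; ∠UKA = 91.60° ✓; |KA| = 29.10 ✓; ∠(KA, AR) = 90.00° ✓; |AR| = 15.70 ✓; ∠ARZ = 127.2° ✓; |RZ| = 21.60 ✓; ∠RZM = 38.20° ✓; |ZM| = 19.40 ✓; ∠ZMN = 94.20° ✓; |MN| = 14.50 ✗.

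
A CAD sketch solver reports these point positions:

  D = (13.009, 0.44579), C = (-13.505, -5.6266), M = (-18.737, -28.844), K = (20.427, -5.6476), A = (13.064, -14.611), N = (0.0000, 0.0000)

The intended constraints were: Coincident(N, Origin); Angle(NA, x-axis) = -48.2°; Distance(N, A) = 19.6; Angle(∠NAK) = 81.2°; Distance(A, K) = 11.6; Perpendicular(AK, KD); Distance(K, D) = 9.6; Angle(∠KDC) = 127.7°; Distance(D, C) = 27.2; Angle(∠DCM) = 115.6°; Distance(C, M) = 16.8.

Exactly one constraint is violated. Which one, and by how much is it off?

Distance(C, M) = 16.8 — off by 7.00.

N = (0.00, 0.00) ✓; NA at -48.20° ✓; |NA| = 19.60 ✓; ∠NAK = 81.20° ✓; |AK| = 11.60 ✓; ∠(AK, KD) = 90.00° ✓; |KD| = 9.600 ✓; ∠KDC = 127.7° ✓; |DC| = 27.20 ✓; ∠DCM = 115.6° ✓; |CM| = 23.80 ✗.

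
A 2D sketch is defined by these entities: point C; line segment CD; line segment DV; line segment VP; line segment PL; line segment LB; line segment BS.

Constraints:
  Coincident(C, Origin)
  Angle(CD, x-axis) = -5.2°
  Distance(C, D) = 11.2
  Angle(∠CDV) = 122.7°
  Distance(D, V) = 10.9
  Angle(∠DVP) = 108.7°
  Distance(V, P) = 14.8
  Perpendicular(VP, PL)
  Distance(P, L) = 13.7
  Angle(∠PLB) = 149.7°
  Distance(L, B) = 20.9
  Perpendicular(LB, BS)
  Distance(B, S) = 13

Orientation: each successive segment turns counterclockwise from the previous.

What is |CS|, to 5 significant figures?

12.114

C is at the origin; CD runs at -5.2° with length 11.2, so D = (11.154, -1.0151). ∠CDV = 122.7° gives DV at 52.100° from the x-axis; with |DV| = 10.9, V = (17.850, 7.5859). ∠DVP = 108.7° gives VP at 123.40° from the x-axis; with |VP| = 14.8, P = (9.7025, 19.942). VP ⟂ PL, so PL runs at -146.60°; with |PL| = 13.7, L = (-1.7349, 12.400). ∠PLB = 149.7° gives LB at -116.30° from the x-axis; with |LB| = 20.9, B = (-10.995, -6.3365). LB ⟂ BS, so BS runs at -26.300°; with |BS| = 13.0, S = (0.65922, -12.096). Then |CS| = |S − C| = 12.114.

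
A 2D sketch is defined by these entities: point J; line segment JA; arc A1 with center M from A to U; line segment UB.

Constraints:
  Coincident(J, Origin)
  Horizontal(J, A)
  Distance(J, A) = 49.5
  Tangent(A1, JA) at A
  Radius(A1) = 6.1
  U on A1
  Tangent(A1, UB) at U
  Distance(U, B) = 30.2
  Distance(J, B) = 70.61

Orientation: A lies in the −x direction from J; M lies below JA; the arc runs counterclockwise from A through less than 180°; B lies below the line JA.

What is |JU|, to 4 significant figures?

55.68

Checks: |MU| = 6.100 ✓; ∠(MU, UB) = 90.00° ✓; |UB| = 30.20 ✓; |JB| = 70.61 ✓.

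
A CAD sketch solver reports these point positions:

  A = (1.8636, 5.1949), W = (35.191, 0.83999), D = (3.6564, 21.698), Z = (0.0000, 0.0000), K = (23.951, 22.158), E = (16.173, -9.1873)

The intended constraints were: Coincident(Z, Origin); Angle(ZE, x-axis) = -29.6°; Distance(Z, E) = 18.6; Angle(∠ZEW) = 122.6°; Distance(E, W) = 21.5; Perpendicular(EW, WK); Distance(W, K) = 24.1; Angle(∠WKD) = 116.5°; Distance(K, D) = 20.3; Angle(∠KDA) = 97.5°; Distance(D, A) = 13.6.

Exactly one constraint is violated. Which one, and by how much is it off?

Distance(D, A) = 13.6 — off by 3.00.

Z = (0.00, 0.00) ✓; ZE at -29.60° ✓; |ZE| = 18.60 ✓; ∠ZEW = 122.6° ✓; |EW| = 21.50 ✓; ∠(EW, WK) = 90.00° ✓; |WK| = 24.10 ✓; ∠WKD = 116.5° ✓; |KD| = 20.30 ✓; ∠KDA = 97.50° ✓; |DA| = 16.60 ✗.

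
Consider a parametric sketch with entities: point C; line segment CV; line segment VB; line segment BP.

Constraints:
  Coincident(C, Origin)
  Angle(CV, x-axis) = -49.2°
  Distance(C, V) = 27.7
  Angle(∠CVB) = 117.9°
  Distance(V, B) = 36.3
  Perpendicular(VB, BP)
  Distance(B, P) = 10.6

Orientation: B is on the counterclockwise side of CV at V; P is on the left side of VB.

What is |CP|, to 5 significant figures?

51.180

C is at the origin; CV runs at -49.2° with length 27.7, so V = 27.7·(cos -49.2°, sin -49.2°) = (18.100, -20.969). ∠CVB = 117.9°, so VB runs at -49.2° + (180° − 117.9°) = 12.900° from the x-axis; with |VB| = 36.3, B = V + 36.3·(cos 12.900°, sin 12.900°) = (53.484, -12.865). VB is perpendicular to BP; with |BP| = 10.6 on the left of VB, P = B + 10.6·(-0.22325, 0.97476) = (51.117, -2.5323). Then |CP| = |P − C| = 51.180.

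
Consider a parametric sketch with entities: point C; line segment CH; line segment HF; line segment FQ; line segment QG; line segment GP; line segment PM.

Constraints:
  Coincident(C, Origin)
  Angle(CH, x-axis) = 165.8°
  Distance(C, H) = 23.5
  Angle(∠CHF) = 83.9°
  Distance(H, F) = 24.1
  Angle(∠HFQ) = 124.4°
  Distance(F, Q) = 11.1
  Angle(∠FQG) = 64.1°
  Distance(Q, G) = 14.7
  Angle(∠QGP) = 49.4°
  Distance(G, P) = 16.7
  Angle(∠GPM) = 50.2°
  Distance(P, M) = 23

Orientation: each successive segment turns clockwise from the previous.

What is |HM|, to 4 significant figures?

37.11

∠QGP = 49.4° gives GP at 127.6° from the x-axis; with |GP| = 16.7, P = (-16.85, 29.91). ∠GPM = 50.2° gives PM at -2.200° from the x-axis; with |PM| = 23.0, M = (6.132, 29.03). Then |HM| = |M − H| = 37.11.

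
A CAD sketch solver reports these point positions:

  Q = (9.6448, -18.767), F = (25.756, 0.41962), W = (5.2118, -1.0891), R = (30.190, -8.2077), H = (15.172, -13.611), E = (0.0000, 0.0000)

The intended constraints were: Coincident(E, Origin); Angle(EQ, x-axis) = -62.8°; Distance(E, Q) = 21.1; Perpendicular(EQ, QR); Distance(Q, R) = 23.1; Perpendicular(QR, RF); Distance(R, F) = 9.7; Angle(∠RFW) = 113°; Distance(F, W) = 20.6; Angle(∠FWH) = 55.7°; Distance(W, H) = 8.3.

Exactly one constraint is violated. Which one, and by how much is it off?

Distance(W, H) = 8.3 — off by 7.70.

E = (0.00, 0.00) ✓; EQ at -62.80° ✓; |EQ| = 21.10 ✓; ∠(EQ, QR) = 90.00° ✓; |QR| = 23.10 ✓; ∠(QR, RF) = 90.00° ✓; |RF| = 9.700 ✓; ∠RFW = 113.0° ✓; |FW| = 20.60 ✓; ∠FWH = 55.70° ✓; |WH| = 16.00 ✗.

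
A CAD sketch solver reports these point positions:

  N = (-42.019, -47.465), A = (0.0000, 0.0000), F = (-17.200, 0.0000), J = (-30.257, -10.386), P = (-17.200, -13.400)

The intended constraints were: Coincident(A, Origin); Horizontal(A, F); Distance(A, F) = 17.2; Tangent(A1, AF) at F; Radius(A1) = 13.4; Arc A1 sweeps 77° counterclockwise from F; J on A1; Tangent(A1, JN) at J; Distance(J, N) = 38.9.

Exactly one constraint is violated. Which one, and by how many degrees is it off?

Tangent(A1, JN) at J — off by 4.60°.

A = (0.00, 0.00) ✓; A.y = 0.00, F.y = 0.00 ✓; |AF| = 17.20 ✓; ∠(PF, FA) = 90.00° ✓; |PF| = 13.40 ✓; bearing(P→J) − bearing(P→F) = 77.00° ✓; |PJ| = 13.40 ✓; ∠(PJ, JN) = 94.60° ✗; |JN| = 38.90 ✓.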